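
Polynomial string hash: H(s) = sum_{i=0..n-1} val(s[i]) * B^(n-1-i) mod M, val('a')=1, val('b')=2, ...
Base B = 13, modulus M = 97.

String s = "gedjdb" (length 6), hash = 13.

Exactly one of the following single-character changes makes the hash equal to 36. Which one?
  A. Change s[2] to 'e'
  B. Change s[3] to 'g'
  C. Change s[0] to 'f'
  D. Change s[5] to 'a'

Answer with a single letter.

Answer: C

Derivation:
Option A: s[2]='d'->'e', delta=(5-4)*13^3 mod 97 = 63, hash=13+63 mod 97 = 76
Option B: s[3]='j'->'g', delta=(7-10)*13^2 mod 97 = 75, hash=13+75 mod 97 = 88
Option C: s[0]='g'->'f', delta=(6-7)*13^5 mod 97 = 23, hash=13+23 mod 97 = 36 <-- target
Option D: s[5]='b'->'a', delta=(1-2)*13^0 mod 97 = 96, hash=13+96 mod 97 = 12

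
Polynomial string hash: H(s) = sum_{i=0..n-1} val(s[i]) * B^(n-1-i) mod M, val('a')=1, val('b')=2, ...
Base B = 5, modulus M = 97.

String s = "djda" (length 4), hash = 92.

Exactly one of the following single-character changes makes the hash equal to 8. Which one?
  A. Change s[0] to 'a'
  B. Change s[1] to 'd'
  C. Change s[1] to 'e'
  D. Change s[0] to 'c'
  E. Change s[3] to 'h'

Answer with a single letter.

Option A: s[0]='d'->'a', delta=(1-4)*5^3 mod 97 = 13, hash=92+13 mod 97 = 8 <-- target
Option B: s[1]='j'->'d', delta=(4-10)*5^2 mod 97 = 44, hash=92+44 mod 97 = 39
Option C: s[1]='j'->'e', delta=(5-10)*5^2 mod 97 = 69, hash=92+69 mod 97 = 64
Option D: s[0]='d'->'c', delta=(3-4)*5^3 mod 97 = 69, hash=92+69 mod 97 = 64
Option E: s[3]='a'->'h', delta=(8-1)*5^0 mod 97 = 7, hash=92+7 mod 97 = 2

Answer: A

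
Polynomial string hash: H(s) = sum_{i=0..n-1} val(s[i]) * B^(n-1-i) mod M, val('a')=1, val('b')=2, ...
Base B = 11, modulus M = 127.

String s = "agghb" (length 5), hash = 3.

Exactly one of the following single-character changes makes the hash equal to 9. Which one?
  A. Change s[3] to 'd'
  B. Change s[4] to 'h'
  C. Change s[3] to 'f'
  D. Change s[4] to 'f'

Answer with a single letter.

Option A: s[3]='h'->'d', delta=(4-8)*11^1 mod 127 = 83, hash=3+83 mod 127 = 86
Option B: s[4]='b'->'h', delta=(8-2)*11^0 mod 127 = 6, hash=3+6 mod 127 = 9 <-- target
Option C: s[3]='h'->'f', delta=(6-8)*11^1 mod 127 = 105, hash=3+105 mod 127 = 108
Option D: s[4]='b'->'f', delta=(6-2)*11^0 mod 127 = 4, hash=3+4 mod 127 = 7

Answer: B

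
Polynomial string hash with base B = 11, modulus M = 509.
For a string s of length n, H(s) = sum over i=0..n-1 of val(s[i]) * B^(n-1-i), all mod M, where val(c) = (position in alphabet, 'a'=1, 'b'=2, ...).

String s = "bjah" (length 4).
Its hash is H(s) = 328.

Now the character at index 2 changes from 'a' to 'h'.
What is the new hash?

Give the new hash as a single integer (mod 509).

val('a') = 1, val('h') = 8
Position k = 2, exponent = n-1-k = 1
B^1 mod M = 11^1 mod 509 = 11
Delta = (8 - 1) * 11 mod 509 = 77
New hash = (328 + 77) mod 509 = 405

Answer: 405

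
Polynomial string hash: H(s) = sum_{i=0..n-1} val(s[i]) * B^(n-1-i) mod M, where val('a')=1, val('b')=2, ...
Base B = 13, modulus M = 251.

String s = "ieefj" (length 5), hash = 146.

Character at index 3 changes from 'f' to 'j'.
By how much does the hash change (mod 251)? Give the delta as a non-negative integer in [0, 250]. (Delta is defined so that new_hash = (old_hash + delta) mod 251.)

Answer: 52

Derivation:
Delta formula: (val(new) - val(old)) * B^(n-1-k) mod M
  val('j') - val('f') = 10 - 6 = 4
  B^(n-1-k) = 13^1 mod 251 = 13
  Delta = 4 * 13 mod 251 = 52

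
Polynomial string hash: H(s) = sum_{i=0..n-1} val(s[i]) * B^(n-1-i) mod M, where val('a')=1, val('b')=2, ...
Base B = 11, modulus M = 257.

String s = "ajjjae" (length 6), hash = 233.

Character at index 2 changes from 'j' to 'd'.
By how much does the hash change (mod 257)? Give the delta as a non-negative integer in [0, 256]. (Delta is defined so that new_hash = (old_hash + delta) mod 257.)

Answer: 238

Derivation:
Delta formula: (val(new) - val(old)) * B^(n-1-k) mod M
  val('d') - val('j') = 4 - 10 = -6
  B^(n-1-k) = 11^3 mod 257 = 46
  Delta = -6 * 46 mod 257 = 238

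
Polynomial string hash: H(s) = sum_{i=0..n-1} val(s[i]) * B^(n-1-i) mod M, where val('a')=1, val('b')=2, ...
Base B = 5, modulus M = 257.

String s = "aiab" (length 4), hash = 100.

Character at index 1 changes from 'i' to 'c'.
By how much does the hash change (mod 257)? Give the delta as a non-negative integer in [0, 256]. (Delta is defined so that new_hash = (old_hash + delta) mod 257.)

Answer: 107

Derivation:
Delta formula: (val(new) - val(old)) * B^(n-1-k) mod M
  val('c') - val('i') = 3 - 9 = -6
  B^(n-1-k) = 5^2 mod 257 = 25
  Delta = -6 * 25 mod 257 = 107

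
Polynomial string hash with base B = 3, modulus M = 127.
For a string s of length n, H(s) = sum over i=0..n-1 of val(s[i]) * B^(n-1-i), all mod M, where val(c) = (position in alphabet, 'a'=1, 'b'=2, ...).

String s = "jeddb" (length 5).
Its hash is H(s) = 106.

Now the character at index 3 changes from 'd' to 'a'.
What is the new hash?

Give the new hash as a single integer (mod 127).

val('d') = 4, val('a') = 1
Position k = 3, exponent = n-1-k = 1
B^1 mod M = 3^1 mod 127 = 3
Delta = (1 - 4) * 3 mod 127 = 118
New hash = (106 + 118) mod 127 = 97

Answer: 97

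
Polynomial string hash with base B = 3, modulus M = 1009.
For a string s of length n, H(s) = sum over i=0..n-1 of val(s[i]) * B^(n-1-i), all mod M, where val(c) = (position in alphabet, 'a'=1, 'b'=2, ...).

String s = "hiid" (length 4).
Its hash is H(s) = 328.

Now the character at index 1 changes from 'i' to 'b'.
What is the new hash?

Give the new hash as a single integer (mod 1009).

val('i') = 9, val('b') = 2
Position k = 1, exponent = n-1-k = 2
B^2 mod M = 3^2 mod 1009 = 9
Delta = (2 - 9) * 9 mod 1009 = 946
New hash = (328 + 946) mod 1009 = 265

Answer: 265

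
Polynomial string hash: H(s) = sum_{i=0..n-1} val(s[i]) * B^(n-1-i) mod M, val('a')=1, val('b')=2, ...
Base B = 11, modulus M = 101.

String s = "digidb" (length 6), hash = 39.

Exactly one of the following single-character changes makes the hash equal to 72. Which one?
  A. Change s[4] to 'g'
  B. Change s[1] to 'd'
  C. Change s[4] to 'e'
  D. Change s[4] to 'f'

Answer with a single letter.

Option A: s[4]='d'->'g', delta=(7-4)*11^1 mod 101 = 33, hash=39+33 mod 101 = 72 <-- target
Option B: s[1]='i'->'d', delta=(4-9)*11^4 mod 101 = 20, hash=39+20 mod 101 = 59
Option C: s[4]='d'->'e', delta=(5-4)*11^1 mod 101 = 11, hash=39+11 mod 101 = 50
Option D: s[4]='d'->'f', delta=(6-4)*11^1 mod 101 = 22, hash=39+22 mod 101 = 61

Answer: A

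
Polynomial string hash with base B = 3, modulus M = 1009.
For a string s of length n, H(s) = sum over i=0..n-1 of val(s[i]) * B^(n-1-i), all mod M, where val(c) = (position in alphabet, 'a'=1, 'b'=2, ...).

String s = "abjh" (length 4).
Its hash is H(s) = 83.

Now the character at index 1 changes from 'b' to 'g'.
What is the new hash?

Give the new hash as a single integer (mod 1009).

Answer: 128

Derivation:
val('b') = 2, val('g') = 7
Position k = 1, exponent = n-1-k = 2
B^2 mod M = 3^2 mod 1009 = 9
Delta = (7 - 2) * 9 mod 1009 = 45
New hash = (83 + 45) mod 1009 = 128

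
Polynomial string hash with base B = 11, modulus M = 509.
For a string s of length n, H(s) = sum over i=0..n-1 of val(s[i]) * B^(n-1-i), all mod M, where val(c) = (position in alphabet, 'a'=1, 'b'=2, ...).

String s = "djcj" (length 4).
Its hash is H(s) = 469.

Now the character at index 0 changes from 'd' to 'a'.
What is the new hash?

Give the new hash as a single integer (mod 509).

val('d') = 4, val('a') = 1
Position k = 0, exponent = n-1-k = 3
B^3 mod M = 11^3 mod 509 = 313
Delta = (1 - 4) * 313 mod 509 = 79
New hash = (469 + 79) mod 509 = 39

Answer: 39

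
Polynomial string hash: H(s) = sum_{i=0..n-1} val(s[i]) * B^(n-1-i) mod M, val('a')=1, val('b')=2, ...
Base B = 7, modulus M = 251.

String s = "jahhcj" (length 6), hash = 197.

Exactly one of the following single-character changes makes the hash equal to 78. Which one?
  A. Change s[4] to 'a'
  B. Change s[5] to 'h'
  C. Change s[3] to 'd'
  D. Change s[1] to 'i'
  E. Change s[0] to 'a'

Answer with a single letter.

Option A: s[4]='c'->'a', delta=(1-3)*7^1 mod 251 = 237, hash=197+237 mod 251 = 183
Option B: s[5]='j'->'h', delta=(8-10)*7^0 mod 251 = 249, hash=197+249 mod 251 = 195
Option C: s[3]='h'->'d', delta=(4-8)*7^2 mod 251 = 55, hash=197+55 mod 251 = 1
Option D: s[1]='a'->'i', delta=(9-1)*7^4 mod 251 = 132, hash=197+132 mod 251 = 78 <-- target
Option E: s[0]='j'->'a', delta=(1-10)*7^5 mod 251 = 90, hash=197+90 mod 251 = 36

Answer: D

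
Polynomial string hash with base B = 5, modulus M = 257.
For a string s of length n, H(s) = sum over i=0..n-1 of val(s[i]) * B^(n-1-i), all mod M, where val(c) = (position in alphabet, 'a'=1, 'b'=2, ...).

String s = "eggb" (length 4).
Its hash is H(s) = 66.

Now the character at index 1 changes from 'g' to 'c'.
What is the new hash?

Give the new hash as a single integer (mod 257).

val('g') = 7, val('c') = 3
Position k = 1, exponent = n-1-k = 2
B^2 mod M = 5^2 mod 257 = 25
Delta = (3 - 7) * 25 mod 257 = 157
New hash = (66 + 157) mod 257 = 223

Answer: 223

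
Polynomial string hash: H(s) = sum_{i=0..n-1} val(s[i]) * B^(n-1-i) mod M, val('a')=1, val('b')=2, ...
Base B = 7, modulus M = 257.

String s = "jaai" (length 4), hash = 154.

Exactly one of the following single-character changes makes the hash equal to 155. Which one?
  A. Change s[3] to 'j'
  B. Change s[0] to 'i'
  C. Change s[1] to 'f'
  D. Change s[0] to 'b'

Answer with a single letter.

Answer: A

Derivation:
Option A: s[3]='i'->'j', delta=(10-9)*7^0 mod 257 = 1, hash=154+1 mod 257 = 155 <-- target
Option B: s[0]='j'->'i', delta=(9-10)*7^3 mod 257 = 171, hash=154+171 mod 257 = 68
Option C: s[1]='a'->'f', delta=(6-1)*7^2 mod 257 = 245, hash=154+245 mod 257 = 142
Option D: s[0]='j'->'b', delta=(2-10)*7^3 mod 257 = 83, hash=154+83 mod 257 = 237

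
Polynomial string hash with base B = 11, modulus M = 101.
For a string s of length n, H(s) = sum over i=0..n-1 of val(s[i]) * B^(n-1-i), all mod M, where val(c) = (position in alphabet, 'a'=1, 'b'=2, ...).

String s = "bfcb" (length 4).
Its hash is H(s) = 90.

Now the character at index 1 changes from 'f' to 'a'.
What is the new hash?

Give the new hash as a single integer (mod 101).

Answer: 91

Derivation:
val('f') = 6, val('a') = 1
Position k = 1, exponent = n-1-k = 2
B^2 mod M = 11^2 mod 101 = 20
Delta = (1 - 6) * 20 mod 101 = 1
New hash = (90 + 1) mod 101 = 91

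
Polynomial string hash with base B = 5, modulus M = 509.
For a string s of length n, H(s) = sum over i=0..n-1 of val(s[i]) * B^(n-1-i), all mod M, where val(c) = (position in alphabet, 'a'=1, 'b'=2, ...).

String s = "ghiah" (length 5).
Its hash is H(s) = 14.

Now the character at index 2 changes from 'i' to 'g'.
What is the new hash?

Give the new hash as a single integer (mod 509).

val('i') = 9, val('g') = 7
Position k = 2, exponent = n-1-k = 2
B^2 mod M = 5^2 mod 509 = 25
Delta = (7 - 9) * 25 mod 509 = 459
New hash = (14 + 459) mod 509 = 473

Answer: 473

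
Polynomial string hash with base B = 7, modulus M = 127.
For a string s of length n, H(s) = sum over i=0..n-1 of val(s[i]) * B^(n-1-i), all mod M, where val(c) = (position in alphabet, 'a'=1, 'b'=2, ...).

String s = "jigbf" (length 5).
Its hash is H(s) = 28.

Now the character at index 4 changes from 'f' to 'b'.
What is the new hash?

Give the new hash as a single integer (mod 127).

val('f') = 6, val('b') = 2
Position k = 4, exponent = n-1-k = 0
B^0 mod M = 7^0 mod 127 = 1
Delta = (2 - 6) * 1 mod 127 = 123
New hash = (28 + 123) mod 127 = 24

Answer: 24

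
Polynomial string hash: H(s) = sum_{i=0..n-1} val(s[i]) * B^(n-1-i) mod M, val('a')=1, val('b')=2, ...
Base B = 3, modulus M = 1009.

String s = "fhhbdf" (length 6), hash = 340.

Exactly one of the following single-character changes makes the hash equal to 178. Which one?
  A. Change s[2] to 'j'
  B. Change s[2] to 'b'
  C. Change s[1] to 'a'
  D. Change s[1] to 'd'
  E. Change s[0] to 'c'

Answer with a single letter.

Answer: B

Derivation:
Option A: s[2]='h'->'j', delta=(10-8)*3^3 mod 1009 = 54, hash=340+54 mod 1009 = 394
Option B: s[2]='h'->'b', delta=(2-8)*3^3 mod 1009 = 847, hash=340+847 mod 1009 = 178 <-- target
Option C: s[1]='h'->'a', delta=(1-8)*3^4 mod 1009 = 442, hash=340+442 mod 1009 = 782
Option D: s[1]='h'->'d', delta=(4-8)*3^4 mod 1009 = 685, hash=340+685 mod 1009 = 16
Option E: s[0]='f'->'c', delta=(3-6)*3^5 mod 1009 = 280, hash=340+280 mod 1009 = 620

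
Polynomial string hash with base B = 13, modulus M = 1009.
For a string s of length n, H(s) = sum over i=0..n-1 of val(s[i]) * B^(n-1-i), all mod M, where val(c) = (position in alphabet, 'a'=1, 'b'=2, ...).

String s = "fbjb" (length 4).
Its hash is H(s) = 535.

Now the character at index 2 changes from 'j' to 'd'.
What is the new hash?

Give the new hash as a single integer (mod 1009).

Answer: 457

Derivation:
val('j') = 10, val('d') = 4
Position k = 2, exponent = n-1-k = 1
B^1 mod M = 13^1 mod 1009 = 13
Delta = (4 - 10) * 13 mod 1009 = 931
New hash = (535 + 931) mod 1009 = 457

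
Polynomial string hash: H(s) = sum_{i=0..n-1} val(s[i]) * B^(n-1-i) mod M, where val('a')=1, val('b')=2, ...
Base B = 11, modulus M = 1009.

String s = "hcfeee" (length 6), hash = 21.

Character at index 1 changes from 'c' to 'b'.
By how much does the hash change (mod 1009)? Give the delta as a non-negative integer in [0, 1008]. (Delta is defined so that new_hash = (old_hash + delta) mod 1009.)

Answer: 494

Derivation:
Delta formula: (val(new) - val(old)) * B^(n-1-k) mod M
  val('b') - val('c') = 2 - 3 = -1
  B^(n-1-k) = 11^4 mod 1009 = 515
  Delta = -1 * 515 mod 1009 = 494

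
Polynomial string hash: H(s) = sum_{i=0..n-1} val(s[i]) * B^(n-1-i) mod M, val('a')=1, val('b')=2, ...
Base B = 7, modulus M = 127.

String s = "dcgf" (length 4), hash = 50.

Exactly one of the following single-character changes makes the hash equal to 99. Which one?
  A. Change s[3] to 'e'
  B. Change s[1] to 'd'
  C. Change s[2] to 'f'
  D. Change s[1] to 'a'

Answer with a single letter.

Answer: B

Derivation:
Option A: s[3]='f'->'e', delta=(5-6)*7^0 mod 127 = 126, hash=50+126 mod 127 = 49
Option B: s[1]='c'->'d', delta=(4-3)*7^2 mod 127 = 49, hash=50+49 mod 127 = 99 <-- target
Option C: s[2]='g'->'f', delta=(6-7)*7^1 mod 127 = 120, hash=50+120 mod 127 = 43
Option D: s[1]='c'->'a', delta=(1-3)*7^2 mod 127 = 29, hash=50+29 mod 127 = 79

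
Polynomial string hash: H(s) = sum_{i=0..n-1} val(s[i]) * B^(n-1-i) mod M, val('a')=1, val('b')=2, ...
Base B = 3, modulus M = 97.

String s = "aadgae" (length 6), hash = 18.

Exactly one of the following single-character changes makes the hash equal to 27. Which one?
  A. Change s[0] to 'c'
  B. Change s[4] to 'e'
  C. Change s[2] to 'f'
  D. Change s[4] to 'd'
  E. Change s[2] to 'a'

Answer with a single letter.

Answer: D

Derivation:
Option A: s[0]='a'->'c', delta=(3-1)*3^5 mod 97 = 1, hash=18+1 mod 97 = 19
Option B: s[4]='a'->'e', delta=(5-1)*3^1 mod 97 = 12, hash=18+12 mod 97 = 30
Option C: s[2]='d'->'f', delta=(6-4)*3^3 mod 97 = 54, hash=18+54 mod 97 = 72
Option D: s[4]='a'->'d', delta=(4-1)*3^1 mod 97 = 9, hash=18+9 mod 97 = 27 <-- target
Option E: s[2]='d'->'a', delta=(1-4)*3^3 mod 97 = 16, hash=18+16 mod 97 = 34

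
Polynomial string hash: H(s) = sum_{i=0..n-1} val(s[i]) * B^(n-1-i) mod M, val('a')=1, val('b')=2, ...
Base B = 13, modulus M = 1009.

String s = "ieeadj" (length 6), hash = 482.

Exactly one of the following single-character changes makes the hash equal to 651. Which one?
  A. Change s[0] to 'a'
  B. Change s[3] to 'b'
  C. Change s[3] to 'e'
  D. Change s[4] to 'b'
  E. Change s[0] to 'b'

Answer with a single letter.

Answer: B

Derivation:
Option A: s[0]='i'->'a', delta=(1-9)*13^5 mod 1009 = 152, hash=482+152 mod 1009 = 634
Option B: s[3]='a'->'b', delta=(2-1)*13^2 mod 1009 = 169, hash=482+169 mod 1009 = 651 <-- target
Option C: s[3]='a'->'e', delta=(5-1)*13^2 mod 1009 = 676, hash=482+676 mod 1009 = 149
Option D: s[4]='d'->'b', delta=(2-4)*13^1 mod 1009 = 983, hash=482+983 mod 1009 = 456
Option E: s[0]='i'->'b', delta=(2-9)*13^5 mod 1009 = 133, hash=482+133 mod 1009 = 615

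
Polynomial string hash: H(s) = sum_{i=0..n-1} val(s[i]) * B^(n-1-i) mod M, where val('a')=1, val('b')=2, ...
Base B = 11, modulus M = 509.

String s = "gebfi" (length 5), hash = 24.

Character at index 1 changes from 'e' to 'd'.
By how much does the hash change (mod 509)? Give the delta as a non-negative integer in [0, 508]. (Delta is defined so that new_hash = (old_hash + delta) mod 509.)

Delta formula: (val(new) - val(old)) * B^(n-1-k) mod M
  val('d') - val('e') = 4 - 5 = -1
  B^(n-1-k) = 11^3 mod 509 = 313
  Delta = -1 * 313 mod 509 = 196

Answer: 196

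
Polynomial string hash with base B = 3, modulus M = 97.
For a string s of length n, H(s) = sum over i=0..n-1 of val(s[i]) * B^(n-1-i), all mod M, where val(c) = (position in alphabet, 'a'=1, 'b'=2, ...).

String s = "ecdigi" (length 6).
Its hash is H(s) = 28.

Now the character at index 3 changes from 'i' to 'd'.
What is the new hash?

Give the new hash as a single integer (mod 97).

val('i') = 9, val('d') = 4
Position k = 3, exponent = n-1-k = 2
B^2 mod M = 3^2 mod 97 = 9
Delta = (4 - 9) * 9 mod 97 = 52
New hash = (28 + 52) mod 97 = 80

Answer: 80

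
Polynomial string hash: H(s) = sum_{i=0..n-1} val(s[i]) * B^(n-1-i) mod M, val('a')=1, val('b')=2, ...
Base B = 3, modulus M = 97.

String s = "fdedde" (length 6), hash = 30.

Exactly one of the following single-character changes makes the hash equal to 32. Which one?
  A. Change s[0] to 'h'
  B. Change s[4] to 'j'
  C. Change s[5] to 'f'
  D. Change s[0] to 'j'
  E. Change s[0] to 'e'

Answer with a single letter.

Answer: D

Derivation:
Option A: s[0]='f'->'h', delta=(8-6)*3^5 mod 97 = 1, hash=30+1 mod 97 = 31
Option B: s[4]='d'->'j', delta=(10-4)*3^1 mod 97 = 18, hash=30+18 mod 97 = 48
Option C: s[5]='e'->'f', delta=(6-5)*3^0 mod 97 = 1, hash=30+1 mod 97 = 31
Option D: s[0]='f'->'j', delta=(10-6)*3^5 mod 97 = 2, hash=30+2 mod 97 = 32 <-- target
Option E: s[0]='f'->'e', delta=(5-6)*3^5 mod 97 = 48, hash=30+48 mod 97 = 78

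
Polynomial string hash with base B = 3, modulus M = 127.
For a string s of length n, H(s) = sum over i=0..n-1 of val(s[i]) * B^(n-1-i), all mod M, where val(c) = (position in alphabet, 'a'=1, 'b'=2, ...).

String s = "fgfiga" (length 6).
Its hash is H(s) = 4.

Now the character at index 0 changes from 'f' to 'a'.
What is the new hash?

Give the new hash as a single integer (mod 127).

Answer: 59

Derivation:
val('f') = 6, val('a') = 1
Position k = 0, exponent = n-1-k = 5
B^5 mod M = 3^5 mod 127 = 116
Delta = (1 - 6) * 116 mod 127 = 55
New hash = (4 + 55) mod 127 = 59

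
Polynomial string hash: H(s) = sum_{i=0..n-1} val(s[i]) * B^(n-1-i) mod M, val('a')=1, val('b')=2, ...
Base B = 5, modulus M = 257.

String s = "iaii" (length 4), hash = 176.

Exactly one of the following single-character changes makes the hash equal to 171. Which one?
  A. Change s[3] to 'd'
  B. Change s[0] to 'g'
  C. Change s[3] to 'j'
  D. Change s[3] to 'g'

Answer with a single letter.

Option A: s[3]='i'->'d', delta=(4-9)*5^0 mod 257 = 252, hash=176+252 mod 257 = 171 <-- target
Option B: s[0]='i'->'g', delta=(7-9)*5^3 mod 257 = 7, hash=176+7 mod 257 = 183
Option C: s[3]='i'->'j', delta=(10-9)*5^0 mod 257 = 1, hash=176+1 mod 257 = 177
Option D: s[3]='i'->'g', delta=(7-9)*5^0 mod 257 = 255, hash=176+255 mod 257 = 174

Answer: A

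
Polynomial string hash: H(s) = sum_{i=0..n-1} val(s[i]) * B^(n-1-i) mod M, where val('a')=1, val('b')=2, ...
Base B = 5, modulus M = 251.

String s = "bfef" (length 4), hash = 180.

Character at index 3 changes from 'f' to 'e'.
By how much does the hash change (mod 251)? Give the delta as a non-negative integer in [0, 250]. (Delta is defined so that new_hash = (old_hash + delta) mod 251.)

Answer: 250

Derivation:
Delta formula: (val(new) - val(old)) * B^(n-1-k) mod M
  val('e') - val('f') = 5 - 6 = -1
  B^(n-1-k) = 5^0 mod 251 = 1
  Delta = -1 * 1 mod 251 = 250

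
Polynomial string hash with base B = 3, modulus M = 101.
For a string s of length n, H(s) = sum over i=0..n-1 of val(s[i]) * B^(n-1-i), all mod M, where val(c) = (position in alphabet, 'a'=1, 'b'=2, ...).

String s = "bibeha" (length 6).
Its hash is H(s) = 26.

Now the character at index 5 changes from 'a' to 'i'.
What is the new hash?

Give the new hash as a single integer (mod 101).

val('a') = 1, val('i') = 9
Position k = 5, exponent = n-1-k = 0
B^0 mod M = 3^0 mod 101 = 1
Delta = (9 - 1) * 1 mod 101 = 8
New hash = (26 + 8) mod 101 = 34

Answer: 34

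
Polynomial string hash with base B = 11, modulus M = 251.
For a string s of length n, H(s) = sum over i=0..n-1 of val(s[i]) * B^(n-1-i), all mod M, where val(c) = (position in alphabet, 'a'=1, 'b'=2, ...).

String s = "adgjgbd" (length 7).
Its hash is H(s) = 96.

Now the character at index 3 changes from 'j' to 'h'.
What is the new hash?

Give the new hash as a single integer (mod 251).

Answer: 195

Derivation:
val('j') = 10, val('h') = 8
Position k = 3, exponent = n-1-k = 3
B^3 mod M = 11^3 mod 251 = 76
Delta = (8 - 10) * 76 mod 251 = 99
New hash = (96 + 99) mod 251 = 195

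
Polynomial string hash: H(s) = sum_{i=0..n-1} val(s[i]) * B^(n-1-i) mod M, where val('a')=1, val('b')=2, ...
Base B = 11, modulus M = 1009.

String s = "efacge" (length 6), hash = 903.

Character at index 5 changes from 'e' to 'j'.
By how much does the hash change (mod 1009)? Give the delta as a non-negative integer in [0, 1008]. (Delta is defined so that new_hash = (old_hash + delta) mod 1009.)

Answer: 5

Derivation:
Delta formula: (val(new) - val(old)) * B^(n-1-k) mod M
  val('j') - val('e') = 10 - 5 = 5
  B^(n-1-k) = 11^0 mod 1009 = 1
  Delta = 5 * 1 mod 1009 = 5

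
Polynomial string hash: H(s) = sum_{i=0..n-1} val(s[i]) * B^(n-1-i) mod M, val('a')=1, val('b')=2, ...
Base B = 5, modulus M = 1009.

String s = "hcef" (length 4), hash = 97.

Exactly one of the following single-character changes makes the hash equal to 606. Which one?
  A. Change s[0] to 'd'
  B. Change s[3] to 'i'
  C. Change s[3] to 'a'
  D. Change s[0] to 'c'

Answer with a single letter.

Option A: s[0]='h'->'d', delta=(4-8)*5^3 mod 1009 = 509, hash=97+509 mod 1009 = 606 <-- target
Option B: s[3]='f'->'i', delta=(9-6)*5^0 mod 1009 = 3, hash=97+3 mod 1009 = 100
Option C: s[3]='f'->'a', delta=(1-6)*5^0 mod 1009 = 1004, hash=97+1004 mod 1009 = 92
Option D: s[0]='h'->'c', delta=(3-8)*5^3 mod 1009 = 384, hash=97+384 mod 1009 = 481

Answer: A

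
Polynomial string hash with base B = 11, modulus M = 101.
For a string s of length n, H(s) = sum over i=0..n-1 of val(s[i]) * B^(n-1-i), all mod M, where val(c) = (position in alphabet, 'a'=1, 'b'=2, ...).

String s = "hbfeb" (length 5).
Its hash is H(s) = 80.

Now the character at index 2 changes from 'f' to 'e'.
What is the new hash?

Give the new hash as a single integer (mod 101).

Answer: 60

Derivation:
val('f') = 6, val('e') = 5
Position k = 2, exponent = n-1-k = 2
B^2 mod M = 11^2 mod 101 = 20
Delta = (5 - 6) * 20 mod 101 = 81
New hash = (80 + 81) mod 101 = 60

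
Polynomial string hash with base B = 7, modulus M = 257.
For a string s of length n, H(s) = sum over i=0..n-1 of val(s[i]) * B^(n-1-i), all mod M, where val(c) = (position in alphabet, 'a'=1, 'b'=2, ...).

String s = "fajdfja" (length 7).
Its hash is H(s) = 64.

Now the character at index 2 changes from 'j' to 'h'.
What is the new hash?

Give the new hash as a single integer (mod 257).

val('j') = 10, val('h') = 8
Position k = 2, exponent = n-1-k = 4
B^4 mod M = 7^4 mod 257 = 88
Delta = (8 - 10) * 88 mod 257 = 81
New hash = (64 + 81) mod 257 = 145

Answer: 145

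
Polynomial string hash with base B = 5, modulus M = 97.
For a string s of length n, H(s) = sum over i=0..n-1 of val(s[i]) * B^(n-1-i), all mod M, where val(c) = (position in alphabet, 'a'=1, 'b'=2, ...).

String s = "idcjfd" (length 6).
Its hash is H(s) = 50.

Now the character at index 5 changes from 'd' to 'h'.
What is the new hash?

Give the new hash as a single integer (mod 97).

val('d') = 4, val('h') = 8
Position k = 5, exponent = n-1-k = 0
B^0 mod M = 5^0 mod 97 = 1
Delta = (8 - 4) * 1 mod 97 = 4
New hash = (50 + 4) mod 97 = 54

Answer: 54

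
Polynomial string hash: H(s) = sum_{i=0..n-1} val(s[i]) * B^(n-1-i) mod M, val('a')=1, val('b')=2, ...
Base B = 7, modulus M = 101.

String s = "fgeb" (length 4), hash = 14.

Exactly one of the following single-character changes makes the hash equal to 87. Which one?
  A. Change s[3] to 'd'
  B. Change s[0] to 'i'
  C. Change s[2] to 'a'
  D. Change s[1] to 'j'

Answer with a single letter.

Answer: C

Derivation:
Option A: s[3]='b'->'d', delta=(4-2)*7^0 mod 101 = 2, hash=14+2 mod 101 = 16
Option B: s[0]='f'->'i', delta=(9-6)*7^3 mod 101 = 19, hash=14+19 mod 101 = 33
Option C: s[2]='e'->'a', delta=(1-5)*7^1 mod 101 = 73, hash=14+73 mod 101 = 87 <-- target
Option D: s[1]='g'->'j', delta=(10-7)*7^2 mod 101 = 46, hash=14+46 mod 101 = 60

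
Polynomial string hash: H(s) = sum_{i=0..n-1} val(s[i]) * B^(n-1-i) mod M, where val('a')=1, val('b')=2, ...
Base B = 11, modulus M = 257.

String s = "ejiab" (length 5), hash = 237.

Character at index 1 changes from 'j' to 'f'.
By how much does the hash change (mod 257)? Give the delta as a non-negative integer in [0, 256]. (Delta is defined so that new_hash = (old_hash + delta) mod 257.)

Delta formula: (val(new) - val(old)) * B^(n-1-k) mod M
  val('f') - val('j') = 6 - 10 = -4
  B^(n-1-k) = 11^3 mod 257 = 46
  Delta = -4 * 46 mod 257 = 73

Answer: 73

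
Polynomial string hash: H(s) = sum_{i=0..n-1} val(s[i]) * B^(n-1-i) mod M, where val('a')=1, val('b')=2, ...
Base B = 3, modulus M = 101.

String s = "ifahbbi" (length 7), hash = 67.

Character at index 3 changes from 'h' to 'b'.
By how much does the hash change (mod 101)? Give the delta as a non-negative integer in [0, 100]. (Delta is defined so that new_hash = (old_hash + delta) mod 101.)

Delta formula: (val(new) - val(old)) * B^(n-1-k) mod M
  val('b') - val('h') = 2 - 8 = -6
  B^(n-1-k) = 3^3 mod 101 = 27
  Delta = -6 * 27 mod 101 = 40

Answer: 40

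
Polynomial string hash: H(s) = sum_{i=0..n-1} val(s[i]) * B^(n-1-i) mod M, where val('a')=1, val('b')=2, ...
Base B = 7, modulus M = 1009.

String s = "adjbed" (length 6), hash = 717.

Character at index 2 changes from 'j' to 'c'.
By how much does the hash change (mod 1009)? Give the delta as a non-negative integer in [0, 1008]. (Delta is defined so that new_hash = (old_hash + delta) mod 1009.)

Delta formula: (val(new) - val(old)) * B^(n-1-k) mod M
  val('c') - val('j') = 3 - 10 = -7
  B^(n-1-k) = 7^3 mod 1009 = 343
  Delta = -7 * 343 mod 1009 = 626

Answer: 626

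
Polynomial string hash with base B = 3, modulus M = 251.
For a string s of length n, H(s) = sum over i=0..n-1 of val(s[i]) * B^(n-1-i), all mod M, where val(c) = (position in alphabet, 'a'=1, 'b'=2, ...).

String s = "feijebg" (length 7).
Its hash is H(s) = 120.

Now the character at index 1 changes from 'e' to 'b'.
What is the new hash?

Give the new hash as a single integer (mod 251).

val('e') = 5, val('b') = 2
Position k = 1, exponent = n-1-k = 5
B^5 mod M = 3^5 mod 251 = 243
Delta = (2 - 5) * 243 mod 251 = 24
New hash = (120 + 24) mod 251 = 144

Answer: 144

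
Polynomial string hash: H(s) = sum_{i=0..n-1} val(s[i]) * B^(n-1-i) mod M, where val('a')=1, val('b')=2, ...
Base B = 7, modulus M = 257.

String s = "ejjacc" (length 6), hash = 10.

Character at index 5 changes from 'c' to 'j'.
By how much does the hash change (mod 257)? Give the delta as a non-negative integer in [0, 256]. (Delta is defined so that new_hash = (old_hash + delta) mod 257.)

Answer: 7

Derivation:
Delta formula: (val(new) - val(old)) * B^(n-1-k) mod M
  val('j') - val('c') = 10 - 3 = 7
  B^(n-1-k) = 7^0 mod 257 = 1
  Delta = 7 * 1 mod 257 = 7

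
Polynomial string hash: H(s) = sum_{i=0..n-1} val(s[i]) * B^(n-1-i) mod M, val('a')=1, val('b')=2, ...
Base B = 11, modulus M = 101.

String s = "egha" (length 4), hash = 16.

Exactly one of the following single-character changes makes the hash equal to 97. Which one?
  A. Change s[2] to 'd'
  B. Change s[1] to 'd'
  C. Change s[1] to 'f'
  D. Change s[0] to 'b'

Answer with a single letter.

Option A: s[2]='h'->'d', delta=(4-8)*11^1 mod 101 = 57, hash=16+57 mod 101 = 73
Option B: s[1]='g'->'d', delta=(4-7)*11^2 mod 101 = 41, hash=16+41 mod 101 = 57
Option C: s[1]='g'->'f', delta=(6-7)*11^2 mod 101 = 81, hash=16+81 mod 101 = 97 <-- target
Option D: s[0]='e'->'b', delta=(2-5)*11^3 mod 101 = 47, hash=16+47 mod 101 = 63

Answer: C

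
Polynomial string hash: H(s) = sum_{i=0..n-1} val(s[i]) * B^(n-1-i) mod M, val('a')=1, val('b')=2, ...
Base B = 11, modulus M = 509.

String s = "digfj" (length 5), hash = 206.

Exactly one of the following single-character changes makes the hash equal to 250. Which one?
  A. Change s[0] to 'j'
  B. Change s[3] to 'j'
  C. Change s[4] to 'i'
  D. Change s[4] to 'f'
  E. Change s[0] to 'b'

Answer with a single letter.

Option A: s[0]='d'->'j', delta=(10-4)*11^4 mod 509 = 298, hash=206+298 mod 509 = 504
Option B: s[3]='f'->'j', delta=(10-6)*11^1 mod 509 = 44, hash=206+44 mod 509 = 250 <-- target
Option C: s[4]='j'->'i', delta=(9-10)*11^0 mod 509 = 508, hash=206+508 mod 509 = 205
Option D: s[4]='j'->'f', delta=(6-10)*11^0 mod 509 = 505, hash=206+505 mod 509 = 202
Option E: s[0]='d'->'b', delta=(2-4)*11^4 mod 509 = 240, hash=206+240 mod 509 = 446

Answer: B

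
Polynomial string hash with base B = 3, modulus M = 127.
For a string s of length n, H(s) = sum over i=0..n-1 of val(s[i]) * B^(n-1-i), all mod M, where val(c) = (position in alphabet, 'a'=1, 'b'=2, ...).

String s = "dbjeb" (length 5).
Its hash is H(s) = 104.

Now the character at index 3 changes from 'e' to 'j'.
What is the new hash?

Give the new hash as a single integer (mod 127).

Answer: 119

Derivation:
val('e') = 5, val('j') = 10
Position k = 3, exponent = n-1-k = 1
B^1 mod M = 3^1 mod 127 = 3
Delta = (10 - 5) * 3 mod 127 = 15
New hash = (104 + 15) mod 127 = 119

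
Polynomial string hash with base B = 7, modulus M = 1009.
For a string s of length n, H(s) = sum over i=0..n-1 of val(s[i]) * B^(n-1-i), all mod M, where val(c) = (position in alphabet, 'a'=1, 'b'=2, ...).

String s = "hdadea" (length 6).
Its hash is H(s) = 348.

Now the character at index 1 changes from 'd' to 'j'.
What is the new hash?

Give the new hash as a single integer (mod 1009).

Answer: 628

Derivation:
val('d') = 4, val('j') = 10
Position k = 1, exponent = n-1-k = 4
B^4 mod M = 7^4 mod 1009 = 383
Delta = (10 - 4) * 383 mod 1009 = 280
New hash = (348 + 280) mod 1009 = 628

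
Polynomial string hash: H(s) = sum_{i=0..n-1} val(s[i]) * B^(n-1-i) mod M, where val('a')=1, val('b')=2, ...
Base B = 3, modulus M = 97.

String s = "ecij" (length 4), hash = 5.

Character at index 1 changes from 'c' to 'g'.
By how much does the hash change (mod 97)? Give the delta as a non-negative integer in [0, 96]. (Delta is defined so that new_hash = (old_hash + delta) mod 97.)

Delta formula: (val(new) - val(old)) * B^(n-1-k) mod M
  val('g') - val('c') = 7 - 3 = 4
  B^(n-1-k) = 3^2 mod 97 = 9
  Delta = 4 * 9 mod 97 = 36

Answer: 36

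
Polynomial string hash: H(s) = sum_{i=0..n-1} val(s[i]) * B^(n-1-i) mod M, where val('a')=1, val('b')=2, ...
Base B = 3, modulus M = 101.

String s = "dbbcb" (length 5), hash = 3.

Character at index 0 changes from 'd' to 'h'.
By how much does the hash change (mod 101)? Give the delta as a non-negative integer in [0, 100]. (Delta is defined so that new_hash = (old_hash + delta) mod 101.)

Delta formula: (val(new) - val(old)) * B^(n-1-k) mod M
  val('h') - val('d') = 8 - 4 = 4
  B^(n-1-k) = 3^4 mod 101 = 81
  Delta = 4 * 81 mod 101 = 21

Answer: 21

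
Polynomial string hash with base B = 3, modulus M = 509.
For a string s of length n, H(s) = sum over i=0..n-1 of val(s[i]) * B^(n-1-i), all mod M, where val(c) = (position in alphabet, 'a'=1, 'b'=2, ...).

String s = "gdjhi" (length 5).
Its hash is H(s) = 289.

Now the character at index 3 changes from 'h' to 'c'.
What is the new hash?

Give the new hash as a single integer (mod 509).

Answer: 274

Derivation:
val('h') = 8, val('c') = 3
Position k = 3, exponent = n-1-k = 1
B^1 mod M = 3^1 mod 509 = 3
Delta = (3 - 8) * 3 mod 509 = 494
New hash = (289 + 494) mod 509 = 274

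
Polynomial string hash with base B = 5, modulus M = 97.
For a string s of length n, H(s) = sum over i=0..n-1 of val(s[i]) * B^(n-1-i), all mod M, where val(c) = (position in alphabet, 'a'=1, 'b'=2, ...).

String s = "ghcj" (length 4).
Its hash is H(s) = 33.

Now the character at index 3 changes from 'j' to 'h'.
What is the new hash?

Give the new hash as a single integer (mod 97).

val('j') = 10, val('h') = 8
Position k = 3, exponent = n-1-k = 0
B^0 mod M = 5^0 mod 97 = 1
Delta = (8 - 10) * 1 mod 97 = 95
New hash = (33 + 95) mod 97 = 31

Answer: 31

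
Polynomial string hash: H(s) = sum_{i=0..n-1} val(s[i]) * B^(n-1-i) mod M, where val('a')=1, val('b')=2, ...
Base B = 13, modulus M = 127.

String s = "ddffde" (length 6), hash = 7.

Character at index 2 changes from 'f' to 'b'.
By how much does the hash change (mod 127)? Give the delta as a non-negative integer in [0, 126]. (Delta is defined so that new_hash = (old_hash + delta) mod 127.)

Answer: 102

Derivation:
Delta formula: (val(new) - val(old)) * B^(n-1-k) mod M
  val('b') - val('f') = 2 - 6 = -4
  B^(n-1-k) = 13^3 mod 127 = 38
  Delta = -4 * 38 mod 127 = 102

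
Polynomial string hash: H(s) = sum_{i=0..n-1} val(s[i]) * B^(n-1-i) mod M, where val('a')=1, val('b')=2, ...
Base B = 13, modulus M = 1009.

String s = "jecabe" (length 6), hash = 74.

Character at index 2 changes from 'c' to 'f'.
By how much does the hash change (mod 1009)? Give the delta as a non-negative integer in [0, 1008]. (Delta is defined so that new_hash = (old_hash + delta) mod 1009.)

Delta formula: (val(new) - val(old)) * B^(n-1-k) mod M
  val('f') - val('c') = 6 - 3 = 3
  B^(n-1-k) = 13^3 mod 1009 = 179
  Delta = 3 * 179 mod 1009 = 537

Answer: 537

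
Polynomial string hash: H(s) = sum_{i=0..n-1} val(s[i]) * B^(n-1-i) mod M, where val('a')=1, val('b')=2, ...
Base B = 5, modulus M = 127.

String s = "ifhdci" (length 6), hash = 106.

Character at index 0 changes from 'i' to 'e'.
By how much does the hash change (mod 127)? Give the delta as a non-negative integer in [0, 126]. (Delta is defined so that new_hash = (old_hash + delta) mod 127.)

Delta formula: (val(new) - val(old)) * B^(n-1-k) mod M
  val('e') - val('i') = 5 - 9 = -4
  B^(n-1-k) = 5^5 mod 127 = 77
  Delta = -4 * 77 mod 127 = 73

Answer: 73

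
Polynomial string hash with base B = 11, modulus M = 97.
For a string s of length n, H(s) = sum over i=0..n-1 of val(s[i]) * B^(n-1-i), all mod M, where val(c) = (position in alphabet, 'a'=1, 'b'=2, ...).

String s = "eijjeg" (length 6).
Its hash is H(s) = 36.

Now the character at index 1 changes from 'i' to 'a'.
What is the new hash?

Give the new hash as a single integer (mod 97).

Answer: 84

Derivation:
val('i') = 9, val('a') = 1
Position k = 1, exponent = n-1-k = 4
B^4 mod M = 11^4 mod 97 = 91
Delta = (1 - 9) * 91 mod 97 = 48
New hash = (36 + 48) mod 97 = 84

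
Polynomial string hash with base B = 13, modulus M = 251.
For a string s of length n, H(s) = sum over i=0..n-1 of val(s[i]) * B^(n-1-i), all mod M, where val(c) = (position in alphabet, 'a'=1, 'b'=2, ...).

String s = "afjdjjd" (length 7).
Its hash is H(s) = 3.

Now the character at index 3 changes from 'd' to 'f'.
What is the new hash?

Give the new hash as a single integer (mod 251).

val('d') = 4, val('f') = 6
Position k = 3, exponent = n-1-k = 3
B^3 mod M = 13^3 mod 251 = 189
Delta = (6 - 4) * 189 mod 251 = 127
New hash = (3 + 127) mod 251 = 130

Answer: 130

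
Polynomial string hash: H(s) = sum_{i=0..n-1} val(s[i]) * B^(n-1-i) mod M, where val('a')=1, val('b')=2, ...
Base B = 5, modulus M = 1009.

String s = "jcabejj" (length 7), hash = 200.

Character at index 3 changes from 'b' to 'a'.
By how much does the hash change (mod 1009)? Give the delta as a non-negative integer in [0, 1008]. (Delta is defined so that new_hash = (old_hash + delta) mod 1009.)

Delta formula: (val(new) - val(old)) * B^(n-1-k) mod M
  val('a') - val('b') = 1 - 2 = -1
  B^(n-1-k) = 5^3 mod 1009 = 125
  Delta = -1 * 125 mod 1009 = 884

Answer: 884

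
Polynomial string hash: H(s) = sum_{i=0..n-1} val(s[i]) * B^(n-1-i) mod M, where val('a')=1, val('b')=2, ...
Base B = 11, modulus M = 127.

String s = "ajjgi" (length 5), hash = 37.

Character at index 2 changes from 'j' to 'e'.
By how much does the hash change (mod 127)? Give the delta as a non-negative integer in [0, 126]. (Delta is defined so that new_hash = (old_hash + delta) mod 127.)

Answer: 30

Derivation:
Delta formula: (val(new) - val(old)) * B^(n-1-k) mod M
  val('e') - val('j') = 5 - 10 = -5
  B^(n-1-k) = 11^2 mod 127 = 121
  Delta = -5 * 121 mod 127 = 30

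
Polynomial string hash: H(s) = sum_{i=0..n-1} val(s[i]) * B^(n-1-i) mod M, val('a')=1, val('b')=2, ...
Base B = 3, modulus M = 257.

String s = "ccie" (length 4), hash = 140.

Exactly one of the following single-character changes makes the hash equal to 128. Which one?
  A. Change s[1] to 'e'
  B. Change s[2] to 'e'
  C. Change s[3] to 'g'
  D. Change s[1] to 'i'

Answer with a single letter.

Option A: s[1]='c'->'e', delta=(5-3)*3^2 mod 257 = 18, hash=140+18 mod 257 = 158
Option B: s[2]='i'->'e', delta=(5-9)*3^1 mod 257 = 245, hash=140+245 mod 257 = 128 <-- target
Option C: s[3]='e'->'g', delta=(7-5)*3^0 mod 257 = 2, hash=140+2 mod 257 = 142
Option D: s[1]='c'->'i', delta=(9-3)*3^2 mod 257 = 54, hash=140+54 mod 257 = 194

Answer: B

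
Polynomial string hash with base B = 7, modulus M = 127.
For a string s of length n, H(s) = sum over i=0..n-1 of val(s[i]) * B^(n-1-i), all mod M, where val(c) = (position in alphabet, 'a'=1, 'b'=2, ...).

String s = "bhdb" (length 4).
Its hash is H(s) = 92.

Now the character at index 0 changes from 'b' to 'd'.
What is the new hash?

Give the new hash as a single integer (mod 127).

Answer: 16

Derivation:
val('b') = 2, val('d') = 4
Position k = 0, exponent = n-1-k = 3
B^3 mod M = 7^3 mod 127 = 89
Delta = (4 - 2) * 89 mod 127 = 51
New hash = (92 + 51) mod 127 = 16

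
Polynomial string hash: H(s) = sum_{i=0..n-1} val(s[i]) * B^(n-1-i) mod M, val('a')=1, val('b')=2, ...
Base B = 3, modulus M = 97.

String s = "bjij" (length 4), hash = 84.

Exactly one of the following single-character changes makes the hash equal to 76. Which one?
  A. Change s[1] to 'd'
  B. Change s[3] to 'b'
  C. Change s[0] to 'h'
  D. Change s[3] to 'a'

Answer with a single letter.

Option A: s[1]='j'->'d', delta=(4-10)*3^2 mod 97 = 43, hash=84+43 mod 97 = 30
Option B: s[3]='j'->'b', delta=(2-10)*3^0 mod 97 = 89, hash=84+89 mod 97 = 76 <-- target
Option C: s[0]='b'->'h', delta=(8-2)*3^3 mod 97 = 65, hash=84+65 mod 97 = 52
Option D: s[3]='j'->'a', delta=(1-10)*3^0 mod 97 = 88, hash=84+88 mod 97 = 75

Answer: B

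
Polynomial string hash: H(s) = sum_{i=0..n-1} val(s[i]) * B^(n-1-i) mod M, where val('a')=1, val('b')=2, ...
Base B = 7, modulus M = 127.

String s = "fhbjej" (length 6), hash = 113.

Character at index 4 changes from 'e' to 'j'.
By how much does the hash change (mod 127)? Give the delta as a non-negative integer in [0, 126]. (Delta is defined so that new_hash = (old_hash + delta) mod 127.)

Delta formula: (val(new) - val(old)) * B^(n-1-k) mod M
  val('j') - val('e') = 10 - 5 = 5
  B^(n-1-k) = 7^1 mod 127 = 7
  Delta = 5 * 7 mod 127 = 35

Answer: 35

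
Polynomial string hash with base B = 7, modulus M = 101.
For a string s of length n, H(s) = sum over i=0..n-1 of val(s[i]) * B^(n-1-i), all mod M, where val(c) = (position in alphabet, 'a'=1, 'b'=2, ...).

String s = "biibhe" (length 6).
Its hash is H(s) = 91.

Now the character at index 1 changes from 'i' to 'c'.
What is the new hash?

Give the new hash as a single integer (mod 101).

val('i') = 9, val('c') = 3
Position k = 1, exponent = n-1-k = 4
B^4 mod M = 7^4 mod 101 = 78
Delta = (3 - 9) * 78 mod 101 = 37
New hash = (91 + 37) mod 101 = 27

Answer: 27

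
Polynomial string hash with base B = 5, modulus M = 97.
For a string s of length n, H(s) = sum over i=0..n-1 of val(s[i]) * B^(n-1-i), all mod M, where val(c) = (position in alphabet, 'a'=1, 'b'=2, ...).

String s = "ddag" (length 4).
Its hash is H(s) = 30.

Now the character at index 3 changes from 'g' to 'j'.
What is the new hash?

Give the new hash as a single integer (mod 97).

val('g') = 7, val('j') = 10
Position k = 3, exponent = n-1-k = 0
B^0 mod M = 5^0 mod 97 = 1
Delta = (10 - 7) * 1 mod 97 = 3
New hash = (30 + 3) mod 97 = 33

Answer: 33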